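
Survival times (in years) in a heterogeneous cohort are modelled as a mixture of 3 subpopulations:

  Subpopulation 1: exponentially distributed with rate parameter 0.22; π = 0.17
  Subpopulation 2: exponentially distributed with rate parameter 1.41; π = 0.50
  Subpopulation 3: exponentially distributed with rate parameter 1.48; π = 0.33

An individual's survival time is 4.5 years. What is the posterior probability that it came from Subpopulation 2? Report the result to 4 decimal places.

Apply Bayes' rule: the posterior for each component is proportional to its prior times its likelihood at x.
Evaluate each component's likelihood at the observed value:
  f_1 = 0.22·e^(−0.22·4.5) = 0.22·e^(−0.9900) = 0.0817469
  f_2 = 1.41·e^(−1.41·4.5) = 1.41·e^(−6.3450) = 0.00247526
  f_3 = 1.48·e^(−1.48·4.5) = 1.48·e^(−6.6600) = 0.0018961
Weight by the priors:
  P(Z=1)·f_1 = 0.17 × 0.0817469 = 0.013897
  P(Z=2)·f_2 = 0.50 × 0.00247526 = 0.00123763
  P(Z=3)·f_3 = 0.33 × 0.0018961 = 0.000625712
Denominator: 0.013897 + 0.00123763 + 0.000625712 = 0.0157603
So the posterior for Subpopulation 2 is 0.00123763 / 0.0157603 ≈ 0.0785.

0.0785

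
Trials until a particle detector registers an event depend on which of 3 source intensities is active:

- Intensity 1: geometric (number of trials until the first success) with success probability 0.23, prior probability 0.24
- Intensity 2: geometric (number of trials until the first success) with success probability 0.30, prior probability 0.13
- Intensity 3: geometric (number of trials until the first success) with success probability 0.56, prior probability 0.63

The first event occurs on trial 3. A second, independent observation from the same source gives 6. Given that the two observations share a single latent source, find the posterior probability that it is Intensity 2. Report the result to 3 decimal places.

The responsibility of component k is π_k f_k(x) divided by Σ_j π_j f_j(x).
Since both observations come from the same component, the likelihood for component k is f_k(x₁)·f_k(x₂).
  f_1 = [0.23·(1−0.23)^2 = 0.23·0.5929 = 0.136367] × [0.062256] = 0.00848967
  f_2 = [0.30·(1−0.30)^2 = 0.30·0.49 = 0.147] × [0.050421] = 0.00741189
  f_3 = [0.56·(1−0.56)^2 = 0.56·0.1936 = 0.108416] × [0.00923531] = 0.00100126
Weight by the priors:
  π_1·f_1 = 0.24 × 0.00848967 = 0.00203752
  π_2·f_2 = 0.13 × 0.00741189 = 0.000963545
  π_3·f_3 = 0.63 × 0.00100126 = 0.000630791
Marginal: 0.00203752 + 0.000963545 + 0.000630791 = 0.00363186
So the posterior for Intensity 2 is 0.000963545 / 0.00363186 ≈ 0.265.

0.265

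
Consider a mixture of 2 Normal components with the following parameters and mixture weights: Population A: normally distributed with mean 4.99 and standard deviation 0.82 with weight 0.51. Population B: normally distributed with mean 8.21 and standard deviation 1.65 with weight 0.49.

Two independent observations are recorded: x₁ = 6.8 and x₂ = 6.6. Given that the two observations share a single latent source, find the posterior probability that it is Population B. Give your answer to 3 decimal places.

0.889

The responsibility of component k is π_k f_k(x) divided by Σ_j π_j f_j(x).
Since both observations come from the same component, the likelihood for component k is f_k(x₁)·f_k(x₂).
  L_A = [(1/(0.82·√(2π)))·exp(−(6.8−4.99)²/(2·0.82²)) = 0.486515·exp(-2.43612) = 0.0425697] × [0.0707936] = 0.00301367
  L_B = [(1/(1.65·√(2π)))·exp(−(6.8−8.21)²/(2·1.65²)) = 0.241783·exp(-0.36512) = 0.167824] × [0.150203] = 0.0252078
Weight by the priors:
  π_A·L_A = 0.51 × 0.00301367 = 0.00153697
  π_B·L_B = 0.49 × 0.0252078 = 0.0123518
Denominator: 0.00153697 + 0.0123518 = 0.0138888
So the posterior for Population B is 0.0123518 / 0.0138888 ≈ 0.889.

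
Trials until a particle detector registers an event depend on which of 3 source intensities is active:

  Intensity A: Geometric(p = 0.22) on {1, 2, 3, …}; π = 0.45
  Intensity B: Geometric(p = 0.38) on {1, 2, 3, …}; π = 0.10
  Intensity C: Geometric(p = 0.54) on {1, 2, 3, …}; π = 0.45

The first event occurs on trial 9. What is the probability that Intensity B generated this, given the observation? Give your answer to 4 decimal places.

Posterior ∝ prior × likelihood, so P(k | x) ∝ P(Z=k) f_k(x); normalise over all components.
Component likelihoods at x = 9:
  L_A = 0.0301425
  L_B = 0.00829692
  L_C = 0.00108257
Unnormalised posteriors:
  P(Z=A)·L_A = 0.45 × 0.0301425 = 0.0135641
  P(Z=B)·L_B = 0.10 × 0.00829692 = 0.000829692
  P(Z=C)·L_C = 0.45 × 0.00108257 = 0.000487157
Evidence: 0.0135641 + 0.000829692 + 0.000487157 = 0.014881
So the posterior for Intensity B is 0.000829692 / 0.014881 ≈ 0.0558.

0.0558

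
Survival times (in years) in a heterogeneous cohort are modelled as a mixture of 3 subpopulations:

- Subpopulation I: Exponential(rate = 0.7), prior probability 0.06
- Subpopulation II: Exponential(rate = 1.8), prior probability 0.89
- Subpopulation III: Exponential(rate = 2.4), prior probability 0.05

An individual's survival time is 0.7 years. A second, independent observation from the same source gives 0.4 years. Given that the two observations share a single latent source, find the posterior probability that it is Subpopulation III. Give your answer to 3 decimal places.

0.048

By Bayes' theorem, P(k | x) = P(Z=k) f_k(x) / Σ_j P(Z=j) f_j(x).
Since both observations come from the same component, the likelihood for component k is f_k(x₁)·f_k(x₂).
  L_I = [0.428838] × [0.529049] = 0.226876
  L_II = [0.510577] × [0.876154] = 0.447344
  L_III = [0.447298] × [0.918943] = 0.411041
Multiply by the mixture weights:
  P(Z=I)·L_I = 0.06 × 0.226876 = 0.0136126
  P(Z=II)·L_II = 0.89 × 0.447344 = 0.398136
  P(Z=III)·L_III = 0.05 × 0.411041 = 0.020552
Normaliser: 0.0136126 + 0.398136 + 0.020552 = 0.432301
P(Subpopulation III | x₁,x₂) ≈ 0.048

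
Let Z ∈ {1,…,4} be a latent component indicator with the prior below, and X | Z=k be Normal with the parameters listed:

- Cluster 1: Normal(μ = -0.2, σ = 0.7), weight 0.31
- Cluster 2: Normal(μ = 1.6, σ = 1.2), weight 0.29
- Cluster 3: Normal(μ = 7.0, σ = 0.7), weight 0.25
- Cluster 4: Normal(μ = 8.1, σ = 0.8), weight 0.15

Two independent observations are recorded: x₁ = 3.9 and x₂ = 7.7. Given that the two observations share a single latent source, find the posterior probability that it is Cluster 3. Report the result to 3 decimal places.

The responsibility of component k is π_k f_k(x) divided by Σ_j π_j f_j(x).
Since both observations come from the same component, the likelihood for component k is f_k(x₁)·f_k(x₂).
  f_1 = [(1/(0.7·√(2π)))·exp(−(3.9−-0.2)²/(2·0.7²)) = 0.569918·exp(-17.15306) = 2.02457e-08] × [1.25413e-28] = 2.53908e-36
  f_2 = [(1/(1.2·√(2π)))·exp(−(3.9−1.6)²/(2·1.2²)) = 0.332452·exp(-1.83681) = 0.0529681] × [8.13924e-07] = 4.3112e-08
  f_3 = [(1/(0.7·√(2π)))·exp(−(3.9−7.0)²/(2·0.7²)) = 0.569918·exp(-9.80612) = 3.14099e-05] × [0.345672] = 1.08576e-05
  f_4 = [(1/(0.8·√(2π)))·exp(−(3.9−8.1)²/(2·0.8²)) = 0.498678·exp(-13.78125) = 5.16059e-07] × [0.440082] = 2.27108e-07
Weight by the priors:
  π_1·f_1 = 0.31 × 2.53908e-36 = 7.87115e-37
  π_2·f_2 = 0.29 × 4.3112e-08 = 1.25025e-08
  π_3·f_3 = 0.25 × 1.08576e-05 = 2.71439e-06
  π_4·f_4 = 0.15 × 2.27108e-07 = 3.40662e-08
Sum: 7.87115e-37 + 1.25025e-08 + 2.71439e-06 + 3.40662e-08 = 2.76096e-06
P(Cluster 3 | x₁, x₂) ≈ 0.983

0.983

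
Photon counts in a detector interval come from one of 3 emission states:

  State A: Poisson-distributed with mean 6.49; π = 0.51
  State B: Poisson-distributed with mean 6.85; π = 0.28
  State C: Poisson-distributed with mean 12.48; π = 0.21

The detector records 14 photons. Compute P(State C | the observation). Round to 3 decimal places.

Apply Bayes' rule: the posterior for each component is proportional to its prior times its likelihood at x.
Evaluate each component's likelihood at the observed value:
  p_A = e^(−6.49)·6.49^14/14! = 0.00409681
  p_B = e^(−6.85)·6.85^14/14! = 0.00608615
  p_C = e^(−12.48)·12.48^14/14! = 0.0969618
Prior × likelihood for each component:
  w_A·p_A = 0.51 × 0.00409681 = 0.00208937
  w_B·p_B = 0.28 × 0.00608615 = 0.00170412
  w_C·p_C = 0.21 × 0.0969618 = 0.020362
Sum: 0.00208937 + 0.00170412 + 0.020362 = 0.0241555
P(State C | 14 photons) = 0.020362 / 0.0241555 ≈ 0.843

0.843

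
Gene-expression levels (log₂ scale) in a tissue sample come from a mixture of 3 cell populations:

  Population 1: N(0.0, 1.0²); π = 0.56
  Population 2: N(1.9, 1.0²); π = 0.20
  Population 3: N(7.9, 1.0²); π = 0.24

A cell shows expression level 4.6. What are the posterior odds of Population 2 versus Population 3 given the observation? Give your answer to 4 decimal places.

5.0414

Since P(k|x) ∝ π_k f_k(x), the posterior odds are π_i f_i(x) / (π_j f_j(x)).
Component likelihoods at x = 4.6:
  L_1 = (1/(1.0·√(2π)))·exp(−(4.6−0.0)²/(2·1.0²)) = 0.398942·exp(-10.58000) = 1.01409e-05
  L_2 = (1/(1.0·√(2π)))·exp(−(4.6−1.9)²/(2·1.0²)) = 0.398942·exp(-3.64500) = 0.0104209
  L_3 = (1/(1.0·√(2π)))·exp(−(4.6−7.9)²/(2·1.0²)) = 0.398942·exp(-5.44500) = 0.00172257
Posterior odds = (π_2·L_2) / (π_3·L_3) = (0.20·0.0104209) / (0.24·0.00172257) = 0.00208419 / 0.000413417 ≈ 5.0414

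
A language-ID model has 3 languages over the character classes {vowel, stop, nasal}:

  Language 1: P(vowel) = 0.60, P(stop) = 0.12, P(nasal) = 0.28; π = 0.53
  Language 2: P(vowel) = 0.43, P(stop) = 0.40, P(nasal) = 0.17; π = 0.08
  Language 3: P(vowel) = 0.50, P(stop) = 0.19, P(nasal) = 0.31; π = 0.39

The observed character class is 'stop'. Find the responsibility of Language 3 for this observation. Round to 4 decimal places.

0.4367

P(component k | x) = π_k·f_k(x) / marginal(x), where marginal(x) = Σ_j π_j·f_j(x).
Component likelihoods at x = 'stop':
  L_1 = 0.12
  L_2 = 0.4
  L_3 = 0.19
Prior × likelihood for each component:
  π_1·L_1 = 0.53 × 0.12 = 0.0636
  π_2·L_2 = 0.08 × 0.4 = 0.032
  π_3·L_3 = 0.39 × 0.19 = 0.0741
Sum: 0.0636 + 0.032 + 0.0741 = 0.1697
P(Language 3 | data) ≈ 0.4367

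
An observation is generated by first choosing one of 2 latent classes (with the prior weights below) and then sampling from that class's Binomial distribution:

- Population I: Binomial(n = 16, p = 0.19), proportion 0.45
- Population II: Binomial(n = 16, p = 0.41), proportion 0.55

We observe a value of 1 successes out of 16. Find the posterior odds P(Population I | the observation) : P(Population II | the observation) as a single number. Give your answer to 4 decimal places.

43.9860

Posterior odds = (w_i f_i(x)) / (w_j f_j(x)); the normalising sum cancels.
Component likelihoods at x = 1 successes out of 16:
  f_I = 0.128869
  f_II = 0.00239709
Odds = (0.45/0.55) × (0.128869/0.00239709) = 0.818182 × 53.7607 ≈ 43.9860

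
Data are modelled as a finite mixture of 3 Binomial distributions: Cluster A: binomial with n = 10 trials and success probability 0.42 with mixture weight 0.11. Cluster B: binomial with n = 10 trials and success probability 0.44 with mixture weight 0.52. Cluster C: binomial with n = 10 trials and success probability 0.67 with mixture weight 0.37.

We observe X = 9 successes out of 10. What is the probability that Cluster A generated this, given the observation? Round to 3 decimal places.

0.007

Posterior ∝ prior × likelihood, so P(k | x) ∝ π_k f_k(x); normalise over all components.
Binomial probabilities:
  f_A = C(10,9)·0.42^9·0.58^1 = 10·0.000406671·0.58 = 0.00235869
  f_B = C(10,9)·0.44^9·0.56^1 = 10·0.000618122·0.56 = 0.00346148
  f_C = C(10,9)·0.67^9·0.33^1 = 10·0.0272065·0.33 = 0.0897816
Multiply by the mixture weights:
  π_A·f_A = 0.11 × 0.00235869 = 0.000259456
  π_B·f_B = 0.52 × 0.00346148 = 0.00179997
  π_C·f_C = 0.37 × 0.0897816 = 0.0332192
Evidence: 0.000259456 + 0.00179997 + 0.0332192 = 0.0352786
P(Cluster A | 9 successes out of 10) ≈ 0.007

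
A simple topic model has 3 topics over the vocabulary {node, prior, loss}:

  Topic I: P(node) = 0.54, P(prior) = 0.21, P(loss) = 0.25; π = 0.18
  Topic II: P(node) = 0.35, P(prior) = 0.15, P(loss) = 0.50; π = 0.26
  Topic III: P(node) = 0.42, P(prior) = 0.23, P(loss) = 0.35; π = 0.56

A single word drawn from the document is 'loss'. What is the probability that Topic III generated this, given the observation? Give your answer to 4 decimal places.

Posterior ∝ prior × likelihood, so P(k | x) ∝ π_k f_k(x); normalise over all components.
Categorical probabilities:
  p_I = 0.25
  p_II = 0.5
  p_III = 0.35
Prior × likelihood for each component:
  π_I·p_I = 0.18 × 0.25 = 0.045
  π_II·p_II = 0.26 × 0.5 = 0.13
  π_III·p_III = 0.56 × 0.35 = 0.196
Normaliser: 0.045 + 0.13 + 0.196 = 0.371
Responsibility of Topic III: 0.196 / 0.371 ≈ 0.5283

0.5283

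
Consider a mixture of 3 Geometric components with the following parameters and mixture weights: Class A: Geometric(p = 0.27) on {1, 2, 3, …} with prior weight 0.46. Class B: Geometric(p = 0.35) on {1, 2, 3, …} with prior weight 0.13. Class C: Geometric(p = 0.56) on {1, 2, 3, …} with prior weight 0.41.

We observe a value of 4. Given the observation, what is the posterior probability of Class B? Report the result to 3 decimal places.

Posterior ∝ prior × likelihood, so P(k | x) ∝ w_k f_k(x); normalise over all components.
Component likelihoods at x = 4:
  f_A = 0.105035
  f_B = 0.0961188
  f_C = 0.047703
Unnormalised posteriors:
  w_A·f_A = 0.46 × 0.105035 = 0.0483159
  w_B·f_B = 0.13 × 0.0961188 = 0.0124954
  w_C·f_C = 0.41 × 0.047703 = 0.0195582
Normaliser: 0.0483159 + 0.0124954 + 0.0195582 = 0.0803696
P(Class B | 4) = 0.0124954 / 0.0803696 ≈ 0.155

0.155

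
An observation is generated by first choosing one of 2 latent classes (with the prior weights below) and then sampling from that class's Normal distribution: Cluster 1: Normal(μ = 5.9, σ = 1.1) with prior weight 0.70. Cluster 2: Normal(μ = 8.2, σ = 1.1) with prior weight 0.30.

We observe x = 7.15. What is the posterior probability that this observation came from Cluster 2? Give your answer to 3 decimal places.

0.341

The responsibility of component k is w_k f_k(x) divided by Σ_j w_j f_j(x).
Component likelihoods at x = 7.15:
  p_1 = 0.190156
  p_2 = 0.229965
Multiply by the mixture weights:
  w_1·p_1 = 0.70 × 0.190156 = 0.133109
  w_2·p_2 = 0.30 × 0.229965 = 0.0689896
Denominator: 0.133109 + 0.0689896 = 0.202099
Responsibility of Cluster 2: 0.0689896 / 0.202099 ≈ 0.341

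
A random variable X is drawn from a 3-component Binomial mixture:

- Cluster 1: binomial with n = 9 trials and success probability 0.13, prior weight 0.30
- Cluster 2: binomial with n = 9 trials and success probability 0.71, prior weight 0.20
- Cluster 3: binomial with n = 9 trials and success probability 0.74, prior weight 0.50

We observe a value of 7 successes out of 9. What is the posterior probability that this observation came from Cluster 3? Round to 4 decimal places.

By Bayes' theorem, P(k | x) = π_k f_k(x) / Σ_j π_j f_j(x).
Evaluate each component's likelihood at the observed value:
  f_1 = C(9,7)·0.13^7·0.87^2 = 36·6.27485e-07·0.7569 = 1.7098e-05
  f_2 = C(9,7)·0.71^7·0.29^2 = 36·0.0909512·0.0841 = 0.275364
  f_3 = C(9,7)·0.74^7·0.26^2 = 36·0.121513·0.0676 = 0.295714
Prior × likelihood for each component:
  π_1·f_1 = 0.30 × 1.7098e-05 = 5.12939e-06
  π_2·f_2 = 0.20 × 0.275364 = 0.0550728
  π_3·f_3 = 0.50 × 0.295714 = 0.147857
Marginal: 5.12939e-06 + 0.0550728 + 0.147857 = 0.202935
P(Cluster 3 | x) ≈ 0.7286

0.7286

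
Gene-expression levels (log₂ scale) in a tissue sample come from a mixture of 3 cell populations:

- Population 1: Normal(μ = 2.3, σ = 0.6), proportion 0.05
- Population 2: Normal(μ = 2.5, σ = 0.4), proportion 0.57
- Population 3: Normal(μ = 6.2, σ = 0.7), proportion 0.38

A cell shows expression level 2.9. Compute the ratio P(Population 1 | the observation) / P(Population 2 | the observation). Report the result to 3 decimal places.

Posterior odds = (π_i f_i(x)) / (π_j f_j(x)); the normalising sum cancels.
Evaluate each component's likelihood at the observed value:
  L_1 = (1/(0.6·√(2π)))·exp(−(2.9−2.3)²/(2·0.6²)) = 0.664904·exp(-0.50000) = 0.403285
  L_2 = (1/(0.4·√(2π)))·exp(−(2.9−2.5)²/(2·0.4²)) = 0.997356·exp(-0.50000) = 0.604927
  L_3 = (1/(0.7·√(2π)))·exp(−(2.9−6.2)²/(2·0.7²)) = 0.569918·exp(-11.11224) = 8.50796e-06
Odds = (0.05/0.57) × (0.403285/0.604927) = 0.0877193 × 0.666667 ≈ 0.058

0.058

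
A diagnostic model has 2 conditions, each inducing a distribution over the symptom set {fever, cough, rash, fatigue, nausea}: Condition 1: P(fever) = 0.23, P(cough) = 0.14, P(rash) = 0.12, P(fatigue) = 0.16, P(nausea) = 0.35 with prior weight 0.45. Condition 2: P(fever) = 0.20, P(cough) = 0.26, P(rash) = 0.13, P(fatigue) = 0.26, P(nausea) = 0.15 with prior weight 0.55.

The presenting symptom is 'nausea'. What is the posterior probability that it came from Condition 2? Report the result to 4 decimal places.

By Bayes' theorem, P(k | x) = π_k f_k(x) / Σ_j π_j f_j(x).
Evaluate each component's likelihood at the observed value:
  p_1 = P(nausea | comp) = 0.35
  p_2 = P(nausea | comp) = 0.15
Unnormalised posteriors:
  π_1·p_1 = 0.45 × 0.35 = 0.1575
  π_2·p_2 = 0.55 × 0.15 = 0.0825
Denominator: 0.1575 + 0.0825 = 0.24
P(Condition 2 | 'nausea') = 0.0825 / 0.24 ≈ 0.3438

0.3438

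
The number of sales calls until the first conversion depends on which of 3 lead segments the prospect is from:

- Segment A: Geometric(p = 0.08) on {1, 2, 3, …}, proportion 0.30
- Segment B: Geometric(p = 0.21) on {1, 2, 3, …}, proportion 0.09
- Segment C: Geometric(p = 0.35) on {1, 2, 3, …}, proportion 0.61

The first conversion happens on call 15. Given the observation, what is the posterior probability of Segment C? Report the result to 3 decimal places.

0.059

P(component k | x) = π_k·f_k(x) / marginal(x), where marginal(x) = Σ_j π_j·f_j(x).
Geometric probabilities:
  f_A = 0.08·(1−0.08)^14 = 0.08·0.311193 = 0.0248954
  f_B = 0.21·(1−0.21)^14 = 0.21·0.036879 = 0.00774459
  f_C = 0.35·(1−0.35)^14 = 0.35·0.00240318 = 0.000841114
Weight by the priors:
  π_A·f_A = 0.30 × 0.0248954 = 0.00746863
  π_B·f_B = 0.09 × 0.00774459 = 0.000697013
  π_C·f_C = 0.61 × 0.000841114 = 0.00051308
Sum: 0.00746863 + 0.000697013 + 0.00051308 = 0.00867872
So the posterior for Segment C is 0.00051308 / 0.00867872 ≈ 0.059.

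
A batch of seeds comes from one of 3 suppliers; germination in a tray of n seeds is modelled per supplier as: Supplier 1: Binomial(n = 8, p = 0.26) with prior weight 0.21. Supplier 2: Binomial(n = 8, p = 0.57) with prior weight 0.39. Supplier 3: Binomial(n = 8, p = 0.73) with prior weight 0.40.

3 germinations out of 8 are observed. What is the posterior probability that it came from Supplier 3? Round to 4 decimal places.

0.1061

Apply Bayes' rule: the posterior for each component is proportional to its prior times its likelihood at x.
Binomial probabilities:
  f_1 = C(8,3)·0.26^3·0.74^5 = 56·0.017576·0.221901 = 0.218407
  f_2 = C(8,3)·0.57^3·0.43^5 = 56·0.185193·0.0147008 = 0.15246
  f_3 = C(8,3)·0.73^3·0.27^5 = 56·0.389017·0.00143489 = 0.031259
Weight by the priors:
  π_1·f_1 = 0.21 × 0.218407 = 0.0458655
  π_2·f_2 = 0.39 × 0.15246 = 0.0594593
  π_3·f_3 = 0.40 × 0.031259 = 0.0125036
Normaliser: 0.0458655 + 0.0594593 + 0.0125036 = 0.117828
So the posterior for Supplier 3 is 0.0125036 / 0.117828 ≈ 0.1061.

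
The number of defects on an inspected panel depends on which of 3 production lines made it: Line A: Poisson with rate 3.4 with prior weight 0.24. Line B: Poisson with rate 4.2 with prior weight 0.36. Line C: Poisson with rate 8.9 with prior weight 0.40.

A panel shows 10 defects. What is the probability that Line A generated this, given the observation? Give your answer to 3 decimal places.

0.009

P(component k | x) = w_k·f_k(x) / marginal(x), where marginal(x) = Σ_j w_j·f_j(x).
Component likelihoods at x = 10 defects:
  p_A = 0.00189856
  p_B = 0.00705819
  p_C = 0.117197
Weight by the priors:
  w_A·p_A = 0.24 × 0.00189856 = 0.000455655
  w_B·p_B = 0.36 × 0.00705819 = 0.00254095
  w_C·p_C = 0.40 × 0.117197 = 0.0468788
Evidence: 0.000455655 + 0.00254095 + 0.0468788 = 0.0498754
Responsibility of Line A: 0.000455655 / 0.0498754 ≈ 0.009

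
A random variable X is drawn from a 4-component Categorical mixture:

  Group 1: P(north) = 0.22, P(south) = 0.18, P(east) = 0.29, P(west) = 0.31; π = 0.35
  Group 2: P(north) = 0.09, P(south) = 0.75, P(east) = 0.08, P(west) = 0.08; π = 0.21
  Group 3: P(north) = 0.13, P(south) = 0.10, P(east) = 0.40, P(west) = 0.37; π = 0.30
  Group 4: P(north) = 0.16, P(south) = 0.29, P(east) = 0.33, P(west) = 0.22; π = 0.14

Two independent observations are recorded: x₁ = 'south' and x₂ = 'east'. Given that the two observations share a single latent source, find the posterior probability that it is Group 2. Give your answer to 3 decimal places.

0.224

By Bayes' theorem, P(k | x) = w_k f_k(x) / Σ_j w_j f_j(x).
Since both observations come from the same component, the likelihood for component k is f_k(x₁)·f_k(x₂).
  L_1 = [P(south | comp) = 0.18] × [0.29] = 0.0522
  L_2 = [P(south | comp) = 0.75] × [0.08] = 0.06
  L_3 = [P(south | comp) = 0.10] × [0.4] = 0.04
  L_4 = [P(south | comp) = 0.29] × [0.33] = 0.0957
Unnormalised posteriors:
  w_1·L_1 = 0.35 × 0.0522 = 0.01827
  w_2·L_2 = 0.21 × 0.06 = 0.0126
  w_3·L_3 = 0.30 × 0.04 = 0.012
  w_4·L_4 = 0.14 × 0.0957 = 0.013398
Sum: 0.01827 + 0.0126 + 0.012 + 0.013398 = 0.056268
So the posterior for Group 2 is 0.0126 / 0.056268 ≈ 0.224.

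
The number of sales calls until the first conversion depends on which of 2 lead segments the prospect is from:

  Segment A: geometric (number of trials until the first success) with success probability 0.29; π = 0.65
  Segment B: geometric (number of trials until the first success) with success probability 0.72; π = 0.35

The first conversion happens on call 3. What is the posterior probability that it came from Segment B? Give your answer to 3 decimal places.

Posterior ∝ prior × likelihood, so P(k | x) ∝ w_k f_k(x); normalise over all components.
Geometric probabilities:
  p_A = 0.29·(1−0.29)^2 = 0.29·0.5041 = 0.146189
  p_B = 0.72·(1−0.72)^2 = 0.72·0.0784 = 0.056448
Multiply by the mixture weights:
  w_A·p_A = 0.65 × 0.146189 = 0.0950228
  w_B·p_B = 0.35 × 0.056448 = 0.0197568
Normaliser: 0.0950228 + 0.0197568 = 0.11478
P(Segment B | data) = 0.0197568 / 0.11478 ≈ 0.172

0.172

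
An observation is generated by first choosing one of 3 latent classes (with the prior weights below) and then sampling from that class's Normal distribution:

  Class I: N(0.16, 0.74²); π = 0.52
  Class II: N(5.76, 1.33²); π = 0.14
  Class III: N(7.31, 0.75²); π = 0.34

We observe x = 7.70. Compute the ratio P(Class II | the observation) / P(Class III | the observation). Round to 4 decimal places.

0.0917

Only the two components matter; the odds are (w_i f_i(x)) / (w_j f_j(x)).
Evaluate each component's likelihood at the observed value:
  f_I = (1/(0.74·√(2π)))·exp(−(7.70−0.16)²/(2·0.74²)) = 0.539111·exp(-51.90979) = 1.54008e-23
  f_II = (1/(1.33·√(2π)))·exp(−(7.70−5.76)²/(2·1.33²)) = 0.299957·exp(-1.06382) = 0.103525
  f_III = (1/(0.75·√(2π)))·exp(−(7.70−7.31)²/(2·0.75²)) = 0.531923·exp(-0.13520) = 0.464657
Odds = (0.14/0.34) × (0.103525/0.464657) = 0.411765 × 0.222799 ≈ 0.0917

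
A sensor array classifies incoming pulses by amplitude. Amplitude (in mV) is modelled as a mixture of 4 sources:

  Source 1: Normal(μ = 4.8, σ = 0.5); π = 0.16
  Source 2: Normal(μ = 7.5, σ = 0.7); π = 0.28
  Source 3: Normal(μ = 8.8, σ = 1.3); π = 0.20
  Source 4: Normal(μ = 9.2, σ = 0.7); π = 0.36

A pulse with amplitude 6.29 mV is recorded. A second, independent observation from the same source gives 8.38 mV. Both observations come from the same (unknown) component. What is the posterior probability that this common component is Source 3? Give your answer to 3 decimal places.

By Bayes' theorem, P(k | x) = P(Z=k) f_k(x) / Σ_j P(Z=j) f_j(x).
Since both observations come from the same component, the likelihood for component k is f_k(x₁)·f_k(x₂).
  p_1 = [0.00940992] × [5.88514e-12] = 5.53786e-14
  p_2 = [0.127934] × [0.258601] = 0.0330838
  p_3 = [0.047585] × [0.291274] = 0.0138603
  p_4 = [0.000100718] × [0.286968] = 2.89029e-05
Weight by the priors:
  P(Z=1)·p_1 = 0.16 × 5.53786e-14 = 8.86058e-15
  P(Z=2)·p_2 = 0.28 × 0.0330838 = 0.00926347
  P(Z=3)·p_3 = 0.20 × 0.0138603 = 0.00277205
  P(Z=4)·p_4 = 0.36 × 2.89029e-05 = 1.04051e-05
Marginal: 8.86058e-15 + 0.00926347 + 0.00277205 + 1.04051e-05 = 0.0120459
P(Source 3 | x) ≈ 0.230

0.230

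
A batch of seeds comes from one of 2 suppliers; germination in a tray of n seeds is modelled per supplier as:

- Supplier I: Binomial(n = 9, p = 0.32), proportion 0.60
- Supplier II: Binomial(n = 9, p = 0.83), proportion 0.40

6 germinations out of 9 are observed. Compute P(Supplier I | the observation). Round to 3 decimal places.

0.240

P(component k | x) = π_k·f_k(x) / marginal(x), where marginal(x) = Σ_j π_j·f_j(x).
Evaluate each component's likelihood at the observed value:
  p_I = C(9,6)·0.32^6·0.68^3 = 84·0.00107374·0.314432 = 0.02836
  p_II = C(9,6)·0.83^6·0.17^3 = 84·0.32694·0.004913 = 0.134926
Prior × likelihood for each component:
  π_I·p_I = 0.60 × 0.02836 = 0.017016
  π_II·p_II = 0.40 × 0.134926 = 0.0539703
Evidence: 0.017016 + 0.0539703 = 0.0709863
P(Supplier I | the observation) = 0.017016 / 0.0709863 ≈ 0.240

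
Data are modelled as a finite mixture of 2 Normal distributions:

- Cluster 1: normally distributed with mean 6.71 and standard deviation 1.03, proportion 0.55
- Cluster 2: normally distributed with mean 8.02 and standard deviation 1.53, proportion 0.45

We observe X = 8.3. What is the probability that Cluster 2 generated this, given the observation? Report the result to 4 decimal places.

Apply Bayes' rule: the posterior for each component is proportional to its prior times its likelihood at x.
Evaluate each component's likelihood at the observed value:
  L_1 = 0.117657
  L_2 = 0.256417
Unnormalised posteriors:
  π_1·L_1 = 0.55 × 0.117657 = 0.0647111
  π_2·L_2 = 0.45 × 0.256417 = 0.115387
Denominator: 0.0647111 + 0.115387 = 0.180099
So the posterior for Cluster 2 is 0.115387 / 0.180099 ≈ 0.6407.

0.6407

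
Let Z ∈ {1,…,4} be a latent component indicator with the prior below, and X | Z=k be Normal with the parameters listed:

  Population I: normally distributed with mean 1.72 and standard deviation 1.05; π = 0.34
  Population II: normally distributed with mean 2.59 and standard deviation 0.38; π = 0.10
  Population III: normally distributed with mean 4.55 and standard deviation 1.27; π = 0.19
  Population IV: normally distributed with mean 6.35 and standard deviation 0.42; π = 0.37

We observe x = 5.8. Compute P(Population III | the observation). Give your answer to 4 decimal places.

0.1978

By Bayes' theorem, P(k | x) = P(Z=k) f_k(x) / Σ_j P(Z=j) f_j(x).
Normal densities:
  f_I = 0.000200015
  f_II = 3.35681e-16
  f_III = 0.193528
  f_IV = 0.402982
Weight by the priors:
  P(Z=I)·f_I = 0.34 × 0.000200015 = 6.80052e-05
  P(Z=II)·f_II = 0.10 × 3.35681e-16 = 3.35681e-17
  P(Z=III)·f_III = 0.19 × 0.193528 = 0.0367704
  P(Z=IV)·f_IV = 0.37 × 0.402982 = 0.149103
Sum: 6.80052e-05 + 3.35681e-17 + 0.0367704 + 0.149103 = 0.185942
So the posterior for Population III is 0.0367704 / 0.185942 ≈ 0.1978.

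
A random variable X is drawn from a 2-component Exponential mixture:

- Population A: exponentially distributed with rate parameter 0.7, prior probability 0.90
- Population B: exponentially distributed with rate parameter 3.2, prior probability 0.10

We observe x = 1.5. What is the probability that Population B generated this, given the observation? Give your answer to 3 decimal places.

P(component k | x) = π_k·f_k(x) / marginal(x), where marginal(x) = Σ_j π_j·f_j(x).
Component likelihoods at x = 1.5:
  p_A = 0.7·e^(−0.7·1.5) = 0.7·e^(−1.0500) = 0.244956
  p_B = 3.2·e^(−3.2·1.5) = 3.2·e^(−4.8000) = 0.0263352
Multiply by the mixture weights:
  π_A·p_A = 0.90 × 0.244956 = 0.220461
  π_B·p_B = 0.10 × 0.0263352 = 0.00263352
Normaliser: 0.220461 + 0.00263352 = 0.223094
So the posterior for Population B is 0.00263352 / 0.223094 ≈ 0.012.

0.012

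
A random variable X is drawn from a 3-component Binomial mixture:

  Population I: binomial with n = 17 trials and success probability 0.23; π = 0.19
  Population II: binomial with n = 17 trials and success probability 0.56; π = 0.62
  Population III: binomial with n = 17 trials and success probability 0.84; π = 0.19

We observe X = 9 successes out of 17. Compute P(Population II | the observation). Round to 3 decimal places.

By Bayes' theorem, P(k | x) = π_k f_k(x) / Σ_j π_j f_j(x).
Component likelihoods at x = 9 successes out of 17:
  L_I = 0.0054108
  L_II = 0.184969
  L_III = 0.00217399
Weight by the priors:
  π_I·L_I = 0.19 × 0.0054108 = 0.00102805
  π_II·L_II = 0.62 × 0.184969 = 0.114681
  π_III·L_III = 0.19 × 0.00217399 = 0.000413059
Denominator: 0.00102805 + 0.114681 + 0.000413059 = 0.116122
P(Population II | x) = 0.114681 / 0.116122 ≈ 0.988

0.988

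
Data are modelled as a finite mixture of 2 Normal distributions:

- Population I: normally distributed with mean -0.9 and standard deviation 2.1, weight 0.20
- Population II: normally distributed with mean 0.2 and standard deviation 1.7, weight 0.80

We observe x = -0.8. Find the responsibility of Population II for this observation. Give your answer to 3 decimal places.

0.806

The responsibility of component k is π_k f_k(x) divided by Σ_j π_j f_j(x).
Evaluate each component's likelihood at the observed value:
  f_I = (1/(2.1·√(2π)))·exp(−(-0.8−-0.9)²/(2·2.1²)) = 0.189973·exp(-0.00113) = 0.189757
  f_II = (1/(1.7·√(2π)))·exp(−(-0.8−0.2)²/(2·1.7²)) = 0.234672·exp(-0.17301) = 0.197389
Prior × likelihood for each component:
  π_I·f_I = 0.20 × 0.189757 = 0.0379514
  π_II·f_II = 0.80 × 0.197389 = 0.157911
Sum: 0.0379514 + 0.157911 = 0.195863
P(Population II | the observation) = 0.157911 / 0.195863 ≈ 0.806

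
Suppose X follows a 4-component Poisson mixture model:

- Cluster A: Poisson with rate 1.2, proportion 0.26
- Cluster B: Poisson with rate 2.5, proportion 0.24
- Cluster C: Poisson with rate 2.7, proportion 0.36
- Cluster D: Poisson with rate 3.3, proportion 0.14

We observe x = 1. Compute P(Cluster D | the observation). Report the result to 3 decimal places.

Apply Bayes' rule: the posterior for each component is proportional to its prior times its likelihood at x.
Evaluate each component's likelihood at the observed value:
  f_A = e^(−1.2)·1.2^1/1! = 0.361433
  f_B = e^(−2.5)·2.5^1/1! = 0.205212
  f_C = e^(−2.7)·2.7^1/1! = 0.181455
  f_D = e^(−3.3)·3.3^1/1! = 0.121714
Prior × likelihood for each component:
  π_A·f_A = 0.26 × 0.361433 = 0.0939726
  π_B·f_B = 0.24 × 0.205212 = 0.049251
  π_C·f_C = 0.36 × 0.181455 = 0.0653238
  π_D·f_D = 0.14 × 0.121714 = 0.01704
Normaliser: 0.0939726 + 0.049251 + 0.0653238 + 0.01704 = 0.225587
P(Cluster D | x) ≈ 0.076

0.076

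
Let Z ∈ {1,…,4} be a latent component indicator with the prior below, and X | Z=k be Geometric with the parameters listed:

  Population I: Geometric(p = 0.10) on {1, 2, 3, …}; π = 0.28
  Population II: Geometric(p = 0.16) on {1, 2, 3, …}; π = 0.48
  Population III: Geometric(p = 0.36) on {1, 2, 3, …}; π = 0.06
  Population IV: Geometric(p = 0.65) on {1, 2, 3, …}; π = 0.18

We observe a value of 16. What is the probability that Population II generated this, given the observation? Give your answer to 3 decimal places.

The responsibility of component k is w_k f_k(x) divided by Σ_j w_j f_j(x).
Evaluate each component's likelihood at the observed value:
  p_I = 0.0205891
  p_II = 0.0117033
  p_III = 0.000445658
  p_IV = 9.41747e-08
Unnormalised posteriors:
  w_I·p_I = 0.28 × 0.0205891 = 0.00576495
  w_II·p_II = 0.48 × 0.0117033 = 0.0056176
  w_III·p_III = 0.06 × 0.000445658 = 2.67395e-05
  w_IV·p_IV = 0.18 × 9.41747e-08 = 1.69514e-08
Evidence: 0.00576495 + 0.0056176 + 2.67395e-05 + 1.69514e-08 = 0.0114093
So the posterior for Population II is 0.0056176 / 0.0114093 ≈ 0.492.

0.492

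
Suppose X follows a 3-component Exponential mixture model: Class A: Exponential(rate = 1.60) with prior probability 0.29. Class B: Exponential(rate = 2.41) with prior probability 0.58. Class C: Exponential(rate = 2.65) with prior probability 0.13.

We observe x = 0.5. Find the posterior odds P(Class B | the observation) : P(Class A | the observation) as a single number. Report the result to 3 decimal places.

2.009

The posterior odds equal the prior odds times the likelihood ratio: (P(Z=i)/P(Z=j))·(f_i(x)/f_j(x)).
Exponential densities:
  L_A = 1.60·e^(−1.60·0.5) = 1.60·e^(−0.8000) = 0.718926
  L_B = 2.41·e^(−2.41·0.5) = 2.41·e^(−1.2050) = 0.722258
  L_C = 2.65·e^(−2.65·0.5) = 2.65·e^(−1.3250) = 0.704378
0.418909 / 0.208489 ≈ 2.009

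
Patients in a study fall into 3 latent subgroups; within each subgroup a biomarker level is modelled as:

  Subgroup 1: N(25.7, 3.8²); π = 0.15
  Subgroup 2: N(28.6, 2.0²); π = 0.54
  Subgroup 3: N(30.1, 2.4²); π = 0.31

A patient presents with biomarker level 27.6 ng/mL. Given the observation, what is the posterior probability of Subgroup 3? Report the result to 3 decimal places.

0.216

P(component k | x) = w_k·f_k(x) / marginal(x), where marginal(x) = Σ_j w_j·f_j(x).
Normal densities:
  f_1 = (1/(3.8·√(2π)))·exp(−(27.6−25.7)²/(2·3.8²)) = 0.104985·exp(-0.12500) = 0.0926488
  f_2 = (1/(2.0·√(2π)))·exp(−(27.6−28.6)²/(2·2.0²)) = 0.199471·exp(-0.12500) = 0.176033
  f_3 = (1/(2.4·√(2π)))·exp(−(27.6−30.1)²/(2·2.4²)) = 0.166226·exp(-0.54253) = 0.0966227
Multiply by the mixture weights:
  w_1·f_1 = 0.15 × 0.0926488 = 0.0138973
  w_2·f_2 = 0.54 × 0.176033 = 0.0950576
  w_3·f_3 = 0.31 × 0.0966227 = 0.029953
Normaliser: 0.0138973 + 0.0950576 + 0.029953 = 0.138908
P(Subgroup 3 | data) = 0.029953 / 0.138908 ≈ 0.216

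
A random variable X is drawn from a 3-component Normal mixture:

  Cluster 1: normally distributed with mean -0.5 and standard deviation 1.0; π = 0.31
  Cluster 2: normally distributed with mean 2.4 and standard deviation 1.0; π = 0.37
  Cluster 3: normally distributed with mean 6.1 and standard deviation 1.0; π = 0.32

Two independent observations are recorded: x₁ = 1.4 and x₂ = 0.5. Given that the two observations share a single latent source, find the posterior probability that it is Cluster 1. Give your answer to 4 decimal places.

0.4559

The responsibility of component k is P(Z=k) f_k(x) divided by Σ_j P(Z=j) f_j(x).
Since both observations come from the same component, the likelihood for component k is f_k(x₁)·f_k(x₂).
  L_1 = [0.0656158] × [0.241971] = 0.0158771
  L_2 = [0.241971] × [0.0656158] = 0.0158771
  L_3 = [6.36983e-06] × [6.18262e-08] = 3.93822e-13
Multiply by the mixture weights:
  P(Z=1)·L_1 = 0.31 × 0.0158771 = 0.0049219
  P(Z=2)·L_2 = 0.37 × 0.0158771 = 0.00587453
  P(Z=3)·L_3 = 0.32 × 3.93822e-13 = 1.26023e-13
Normaliser: 0.0049219 + 0.00587453 + 1.26023e-13 = 0.0107964
Responsibility of Cluster 1: 0.0049219 / 0.0107964 ≈ 0.4559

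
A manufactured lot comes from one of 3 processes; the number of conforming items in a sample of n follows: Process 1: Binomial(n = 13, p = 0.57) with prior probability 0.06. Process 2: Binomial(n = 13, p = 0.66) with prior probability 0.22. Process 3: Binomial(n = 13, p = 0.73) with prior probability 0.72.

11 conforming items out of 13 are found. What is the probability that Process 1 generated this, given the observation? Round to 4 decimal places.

The responsibility of component k is π_k f_k(x) divided by Σ_j π_j f_j(x).
Binomial probabilities:
  f_1 = C(13,11)·0.57^11·0.43^2 = 78·0.00206359·0.1849 = 0.0297615
  f_2 = C(13,11)·0.66^11·0.34^2 = 78·0.010351·0.1156 = 0.0933331
  f_3 = C(13,11)·0.73^11·0.27^2 = 78·0.0313727·0.0729 = 0.178391
Weight by the priors:
  π_1·f_1 = 0.06 × 0.0297615 = 0.00178569
  π_2·f_2 = 0.22 × 0.0933331 = 0.0205333
  π_3·f_3 = 0.72 × 0.178391 = 0.128442
Sum: 0.00178569 + 0.0205333 + 0.128442 = 0.150761
P(Process 1 | x) ≈ 0.0118

0.0118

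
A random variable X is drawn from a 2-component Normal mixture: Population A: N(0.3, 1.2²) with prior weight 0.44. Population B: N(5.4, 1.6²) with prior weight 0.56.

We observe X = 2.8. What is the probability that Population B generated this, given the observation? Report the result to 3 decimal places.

By Bayes' theorem, P(k | x) = π_k f_k(x) / Σ_j π_j f_j(x).
Evaluate each component's likelihood at the observed value:
  p_A = (1/(1.2·√(2π)))·exp(−(2.8−0.3)²/(2·1.2²)) = 0.332452·exp(-2.17014) = 0.0379533
  p_B = (1/(1.6·√(2π)))·exp(−(2.8−5.4)²/(2·1.6²)) = 0.249339·exp(-1.32031) = 0.0665864
Prior × likelihood for each component:
  π_A·p_A = 0.44 × 0.0379533 = 0.0166994
  π_B·p_B = 0.56 × 0.0665864 = 0.0372884
Sum: 0.0166994 + 0.0372884 = 0.0539878
So the posterior for Population B is 0.0372884 / 0.0539878 ≈ 0.691.

0.691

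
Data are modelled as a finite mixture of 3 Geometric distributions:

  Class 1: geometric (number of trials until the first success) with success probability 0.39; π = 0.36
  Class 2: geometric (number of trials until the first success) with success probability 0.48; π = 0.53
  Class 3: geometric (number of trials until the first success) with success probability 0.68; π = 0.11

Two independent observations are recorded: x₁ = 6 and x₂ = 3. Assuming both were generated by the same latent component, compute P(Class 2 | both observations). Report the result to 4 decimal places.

The responsibility of component k is π_k f_k(x) divided by Σ_j π_j f_j(x).
Since both observations come from the same component, the likelihood for component k is f_k(x₁)·f_k(x₂).
  f_1 = [0.39·(1−0.39)^5 = 0.39·0.0844596 = 0.0329393] × [0.145119] = 0.00478011
  f_2 = [0.48·(1−0.48)^5 = 0.48·0.0380204 = 0.0182498] × [0.129792] = 0.00236868
  f_3 = [0.68·(1−0.68)^5 = 0.68·0.00335544 = 0.0022817] × [0.069632] = 0.000158879
Multiply by the mixture weights:
  π_1·f_1 = 0.36 × 0.00478011 = 0.00172084
  π_2·f_2 = 0.53 × 0.00236868 = 0.0012554
  π_3·f_3 = 0.11 × 0.000158879 = 1.74767e-05
Denominator: 0.00172084 + 0.0012554 + 1.74767e-05 = 0.00299372
So the posterior for Class 2 is 0.0012554 / 0.00299372 ≈ 0.4193.

0.4193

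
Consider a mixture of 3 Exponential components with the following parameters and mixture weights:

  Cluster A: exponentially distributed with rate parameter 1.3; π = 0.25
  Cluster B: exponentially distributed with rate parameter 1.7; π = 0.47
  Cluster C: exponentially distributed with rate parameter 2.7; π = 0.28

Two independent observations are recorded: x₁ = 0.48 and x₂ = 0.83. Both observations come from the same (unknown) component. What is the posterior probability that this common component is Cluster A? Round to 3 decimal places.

0.272

Posterior ∝ prior × likelihood, so P(k | x) ∝ P(Z=k) f_k(x); normalise over all components.
Since both observations come from the same component, the likelihood for component k is f_k(x₁)·f_k(x₂).
  p_A = [1.3·e^(−1.3·0.48) = 1.3·e^(−0.6240) = 0.696536] × [0.441916] = 0.30781
  p_B = [1.7·e^(−1.7·0.48) = 1.7·e^(−0.8160) = 0.751735] × [0.414629] = 0.311691
  p_C = [2.7·e^(−2.7·0.48) = 2.7·e^(−1.2960) = 0.738785] × [0.287151] = 0.212143
Weight by the priors:
  P(Z=A)·p_A = 0.25 × 0.30781 = 0.0769526
  P(Z=B)·p_B = 0.47 × 0.311691 = 0.146495
  P(Z=C)·p_C = 0.28 × 0.212143 = 0.0593999
Evidence: 0.0769526 + 0.146495 + 0.0593999 = 0.282847
Responsibility of Cluster A: 0.0769526 / 0.282847 ≈ 0.272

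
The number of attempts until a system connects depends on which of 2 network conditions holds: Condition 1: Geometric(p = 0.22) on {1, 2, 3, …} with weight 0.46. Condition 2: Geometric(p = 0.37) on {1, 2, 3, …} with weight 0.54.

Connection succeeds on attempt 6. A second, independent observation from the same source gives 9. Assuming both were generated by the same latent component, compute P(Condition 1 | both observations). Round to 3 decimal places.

Apply Bayes' rule: the posterior for each component is proportional to its prior times its likelihood at x.
Since both observations come from the same component, the likelihood for component k is f_k(x₁)·f_k(x₂).
  L_1 = [0.0635178] × [0.0301425] = 0.00191459
  L_2 = [0.0367202] × [0.00918176] = 0.000337156
Prior × likelihood for each component:
  P(Z=1)·L_1 = 0.46 × 0.00191459 = 0.00088071
  P(Z=2)·L_2 = 0.54 × 0.000337156 = 0.000182064
Evidence: 0.00088071 + 0.000182064 = 0.00106277
So the posterior for Condition 1 is 0.00088071 / 0.00106277 ≈ 0.829.

0.829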